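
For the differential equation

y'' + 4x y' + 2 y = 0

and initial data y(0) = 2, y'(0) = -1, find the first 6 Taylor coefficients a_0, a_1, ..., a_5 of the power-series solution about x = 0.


Ansatz: y(x) = sum_{n>=0} a_n x^n, so y'(x) = sum_{n>=1} n a_n x^(n-1) and y''(x) = sum_{n>=2} n(n-1) a_n x^(n-2).
Substitute into P(x) y'' + Q(x) y' + R(x) y = 0 with P(x) = 1, Q(x) = 4x, R(x) = 2, and match powers of x.
Initial conditions: a_0 = 2, a_1 = -1.
Setting the coefficient of each power of x to zero and solving order by order (substituting the coefficients already found):
  x^0: 2 a_2 + 2 a_0 = 0  ->  2 a_2 = -2 a_0 = -4  ->  a_2 = -2
  x^1: 6 a_3 + 6 a_1 = 0  ->  6 a_3 = -6 a_1 = 6  ->  a_3 = 1
  x^2: 12 a_4 + 10 a_2 = 0  ->  12 a_4 = -10 a_2 = 20  ->  a_4 = 5/3
  x^3: 20 a_5 + 14 a_3 = 0  ->  20 a_5 = -14 a_3 = -14  ->  a_5 = -7/10
Truncated series: y(x) = 2 - x - 2 x^2 + x^3 + (5/3) x^4 - (7/10) x^5 + O(x^6).

a_0 = 2; a_1 = -1; a_2 = -2; a_3 = 1; a_4 = 5/3; a_5 = -7/10


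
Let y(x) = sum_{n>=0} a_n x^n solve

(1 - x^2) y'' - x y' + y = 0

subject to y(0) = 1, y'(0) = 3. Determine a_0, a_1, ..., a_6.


Ansatz: y(x) = sum_{n>=0} a_n x^n, so y'(x) = sum_{n>=1} n a_n x^(n-1) and y''(x) = sum_{n>=2} n(n-1) a_n x^(n-2).
Substitute into P(x) y'' + Q(x) y' + R(x) y = 0 with P(x) = 1 - x^2, Q(x) = -x, R(x) = 1, and match powers of x.
Initial conditions: a_0 = 1, a_1 = 3.
Setting the coefficient of each power of x to zero and solving order by order (substituting the coefficients already found):
  x^0: 2 a_2 + a_0 = 0  ->  2 a_2 = -a_0 = -1  ->  a_2 = -1/2
  x^1: 6 a_3 = 0  ->  a_3 = 0
  x^2: 12 a_4 - 3 a_2 = 0  ->  12 a_4 = 3 a_2 = -3/2  ->  a_4 = -1/8
  x^3: 20 a_5 - 8 a_3 = 0  ->  20 a_5 = 8 a_3 = 0  ->  a_5 = 0
  x^4: 30 a_6 - 15 a_4 = 0  ->  30 a_6 = 15 a_4 = -15/8  ->  a_6 = -1/16
Truncated series: y(x) = 1 + 3 x - (1/2) x^2 - (1/8) x^4 - (1/16) x^6 + O(x^7).

a_0 = 1; a_1 = 3; a_2 = -1/2; a_3 = 0; a_4 = -1/8; a_5 = 0; a_6 = -1/16


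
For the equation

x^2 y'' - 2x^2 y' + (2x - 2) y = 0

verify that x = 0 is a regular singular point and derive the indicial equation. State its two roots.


Divide by x^2 to reach normal form y'' + P_1(x) y' + P_2(x) y = 0 with P_1(x) = -2 and P_2(x) = 2/x - 2/x^2.
x = 0 is a singular point because the y-coefficient 2/x - 2/x^2 has a pole at x = 0.
It is a regular singular point because x P_1(x) = p(x) = -2x and x^2 P_2(x) = q(x) = 2x - 2 are polynomials, hence analytic at x = 0.
p(0) = 0,  q(0) = -2.
Indicial equation: r(r-1) + p(0) r + q(0) = 0, i.e. r^2 + (p(0) - 1) r + q(0) = 0, i.e. r^2 - 1 r - 2 = 0.
Discriminant: (-1)^2 - 4(-2) = 9, so r = (1 ± 3)/2.
Solving: r_1 = 2, r_2 = -1.

indicial: r^2 - 1 r - 2 = 0; roots r_1 = 2, r_2 = -1


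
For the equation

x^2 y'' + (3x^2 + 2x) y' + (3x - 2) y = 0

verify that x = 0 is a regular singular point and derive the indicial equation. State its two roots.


Divide by x^2 to reach normal form y'' + P_1(x) y' + P_2(x) y = 0 with P_1(x) = 3 + 2/x and P_2(x) = 3/x - 2/x^2.
x = 0 is a singular point because the y'-coefficient 3 + 2/x has a pole at x = 0 and the y-coefficient 3/x - 2/x^2 has a pole at x = 0.
It is a regular singular point because x P_1(x) = p(x) = 3x + 2 and x^2 P_2(x) = q(x) = 3x - 2 are polynomials, hence analytic at x = 0.
p(0) = 2,  q(0) = -2.
Indicial equation: r(r-1) + p(0) r + q(0) = 0, i.e. r^2 + (p(0) - 1) r + q(0) = 0, i.e. r^2 + 1 r - 2 = 0.
Discriminant: (1)^2 - 4(-2) = 9, so r = (-1 ± 3)/2.
Solving: r_1 = 1, r_2 = -2.

indicial: r^2 + 1 r - 2 = 0; roots r_1 = 1, r_2 = -2


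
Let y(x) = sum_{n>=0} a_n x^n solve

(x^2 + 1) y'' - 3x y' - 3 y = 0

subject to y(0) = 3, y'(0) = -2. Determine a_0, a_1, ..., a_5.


Ansatz: y(x) = sum_{n>=0} a_n x^n, so y'(x) = sum_{n>=1} n a_n x^(n-1) and y''(x) = sum_{n>=2} n(n-1) a_n x^(n-2).
Substitute into P(x) y'' + Q(x) y' + R(x) y = 0 with P(x) = x^2 + 1, Q(x) = -3x, R(x) = -3, and match powers of x.
Initial conditions: a_0 = 3, a_1 = -2.
Setting the coefficient of each power of x to zero and solving order by order (substituting the coefficients already found):
  x^0: 2 a_2 - 3 a_0 = 0  ->  2 a_2 = 3 a_0 = 9  ->  a_2 = 9/2
  x^1: 6 a_3 - 6 a_1 = 0  ->  6 a_3 = 6 a_1 = -12  ->  a_3 = -2
  x^2: 12 a_4 - 7 a_2 = 0  ->  12 a_4 = 7 a_2 = 63/2  ->  a_4 = 21/8
  x^3: 20 a_5 - 6 a_3 = 0  ->  20 a_5 = 6 a_3 = -12  ->  a_5 = -3/5
Truncated series: y(x) = 3 - 2 x + (9/2) x^2 - 2 x^3 + (21/8) x^4 - (3/5) x^5 + O(x^6).

a_0 = 3; a_1 = -2; a_2 = 9/2; a_3 = -2; a_4 = 21/8; a_5 = -3/5


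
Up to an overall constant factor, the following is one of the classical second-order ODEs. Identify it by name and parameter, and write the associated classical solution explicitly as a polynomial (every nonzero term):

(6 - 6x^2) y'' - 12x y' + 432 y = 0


All three coefficients share the factor 6; dividing through by 6 gives  (1 - x^2) y'' - 2x y' + 72 y = 0.
This matches the Legendre equation (1 - x^2) y'' - 2x y' + n(n+1) y = 0 (note the -2x y' term) with n(n+1) = 72, so n = 8; the polynomial solution is P_8(x).
With y = sum_k a_k x^k, matching x^k gives (k+2)(k+1) a_{k+2} = [k(k+1) - n(n+1)] a_k = (k - 8)(k + 9) a_k. The right side vanishes at k = 8, so the series with the parity of 8 terminates at degree 8.
Standard normalization (P_n(1) = 1): leading coefficient (2n)!/(2^n (n!)^2) = 20922789888000/(256*1625702400) = 6435/128, so a_8 = 6435/128. Work downward with a_k = (k+1)(k+2) a_{k+2} / ((k - 8)(k + 9)):
  a_6 = (7)(8)(6435/128) / ((6 - 8)(6 + 9)) = (45045/16)/(-30) = -3003/32
  a_4 = (5)(6)(-3003/32) / ((4 - 8)(4 + 9)) = (-45045/16)/(-52) = 3465/64
  a_2 = (3)(4)(3465/64) / ((2 - 8)(2 + 9)) = (10395/16)/(-66) = -315/32
  a_0 = (1)(2)(-315/32) / ((0 - 8)(0 + 9)) = (-315/16)/(-72) = 35/128
Hence P_8(x) = 6435 x^8/128 - 3003 x^6/32 + 3465 x^4/64 - 315 x^2/32 + 35/128.

P_8(x); series = 6435 x^8/128 - 3003 x^6/32 + 3465 x^4/64 - 315 x^2/32 + 35/128


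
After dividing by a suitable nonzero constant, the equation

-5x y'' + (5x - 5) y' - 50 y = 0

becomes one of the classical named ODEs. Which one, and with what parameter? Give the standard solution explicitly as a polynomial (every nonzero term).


All three coefficients share the factor -5; dividing through by -5 gives  x y'' + (1 - x) y' + 10 y = 0.
This matches the Laguerre equation x y'' + (1 - x) y' + n y = 0 with n = 10; the polynomial solution is L_10(x).
With y = sum_k a_k x^k, matching x^k gives (k+1)k a_{k+1} + (k+1) a_{k+1} - k a_k + n a_k = 0, i.e. (k+1)^2 a_{k+1} = (k - n) a_k = (k - 10) a_k. The right side vanishes at k = 10, so the series terminates at degree 10.
Standard normalization L_n(0) = 1 gives a_0 = 1. Work upward with a_{k+1} = (k - 10) a_k / (k+1)^2:
  a_1 = (0 - 10)(1) / 1^2 = -10/1 = -10
  a_2 = (1 - 10)(-10) / 2^2 = 90/4 = 45/2
  a_3 = (2 - 10)(45/2) / 3^2 = -180/9 = -20
  a_4 = (3 - 10)(-20) / 4^2 = 140/16 = 35/4
  a_5 = (4 - 10)(35/4) / 5^2 = (-105/2)/25 = -21/10
  a_6 = (5 - 10)(-21/10) / 6^2 = (21/2)/36 = 7/24
  a_7 = (6 - 10)(7/24) / 7^2 = (-7/6)/49 = -1/42
  a_8 = (7 - 10)(-1/42) / 8^2 = (1/14)/64 = 1/896
  a_9 = (8 - 10)(1/896) / 9^2 = (-1/448)/81 = -1/36288
  a_10 = (9 - 10)(-1/36288) / 10^2 = (1/36288)/100 = 1/3628800
Hence L_10(x) = x^10/3628800 - x^9/36288 + x^8/896 - x^7/42 + 7 x^6/24 - 21 x^5/10 + 35 x^4/4 - 20 x^3 + 45 x^2/2 - 10 x + 1.

L_10(x); series = x^10/3628800 - x^9/36288 + x^8/896 - x^7/42 + 7 x^6/24 - 21 x^5/10 + 35 x^4/4 - 20 x^3 + 45 x^2/2 - 10 x + 1


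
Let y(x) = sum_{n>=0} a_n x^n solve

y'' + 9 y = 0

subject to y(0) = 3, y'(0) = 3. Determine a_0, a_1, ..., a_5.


Ansatz: y(x) = sum_{n>=0} a_n x^n, so y'(x) = sum_{n>=1} n a_n x^(n-1) and y''(x) = sum_{n>=2} n(n-1) a_n x^(n-2).
Substitute into P(x) y'' + Q(x) y' + R(x) y = 0 with P(x) = 1, Q(x) = 0, R(x) = 9, and match powers of x.
Initial conditions: a_0 = 3, a_1 = 3.
Setting the coefficient of each power of x to zero and solving order by order (substituting the coefficients already found):
  x^0: 2 a_2 + 9 a_0 = 0  ->  2 a_2 = -9 a_0 = -27  ->  a_2 = -27/2
  x^1: 6 a_3 + 9 a_1 = 0  ->  6 a_3 = -9 a_1 = -27  ->  a_3 = -9/2
  x^2: 12 a_4 + 9 a_2 = 0  ->  12 a_4 = -9 a_2 = 243/2  ->  a_4 = 81/8
  x^3: 20 a_5 + 9 a_3 = 0  ->  20 a_5 = -9 a_3 = 81/2  ->  a_5 = 81/40
Truncated series: y(x) = 3 + 3 x - (27/2) x^2 - (9/2) x^3 + (81/8) x^4 + (81/40) x^5 + O(x^6).

a_0 = 3; a_1 = 3; a_2 = -27/2; a_3 = -9/2; a_4 = 81/8; a_5 = 81/40


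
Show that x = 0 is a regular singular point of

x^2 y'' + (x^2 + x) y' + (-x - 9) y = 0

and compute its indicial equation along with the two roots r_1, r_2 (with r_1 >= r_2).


Divide by x^2 to reach normal form y'' + P_1(x) y' + P_2(x) y = 0 with P_1(x) = 1 + 1/x and P_2(x) = -1/x - 9/x^2.
x = 0 is a singular point because the y'-coefficient 1 + 1/x has a pole at x = 0 and the y-coefficient -1/x - 9/x^2 has a pole at x = 0.
It is a regular singular point because x P_1(x) = p(x) = x + 1 and x^2 P_2(x) = q(x) = -x - 9 are polynomials, hence analytic at x = 0.
p(0) = 1,  q(0) = -9.
Indicial equation: r(r-1) + p(0) r + q(0) = 0, i.e. r^2 + (p(0) - 1) r + q(0) = 0, i.e. r^2 - 9 = 0.
Discriminant: (0)^2 - 4(-9) = 36, so r = (0 ± 6)/2.
Solving: r_1 = 3, r_2 = -3.

indicial: r^2 - 9 = 0; roots r_1 = 3, r_2 = -3


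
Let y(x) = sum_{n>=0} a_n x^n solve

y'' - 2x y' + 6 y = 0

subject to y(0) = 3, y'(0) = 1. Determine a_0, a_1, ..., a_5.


Ansatz: y(x) = sum_{n>=0} a_n x^n, so y'(x) = sum_{n>=1} n a_n x^(n-1) and y''(x) = sum_{n>=2} n(n-1) a_n x^(n-2).
Substitute into P(x) y'' + Q(x) y' + R(x) y = 0 with P(x) = 1, Q(x) = -2x, R(x) = 6, and match powers of x.
Initial conditions: a_0 = 3, a_1 = 1.
Setting the coefficient of each power of x to zero and solving order by order (substituting the coefficients already found):
  x^0: 2 a_2 + 6 a_0 = 0  ->  2 a_2 = -6 a_0 = -18  ->  a_2 = -9
  x^1: 6 a_3 + 4 a_1 = 0  ->  6 a_3 = -4 a_1 = -4  ->  a_3 = -2/3
  x^2: 12 a_4 + 2 a_2 = 0  ->  12 a_4 = -2 a_2 = 18  ->  a_4 = 3/2
  x^3: 20 a_5 = 0  ->  a_5 = 0
Truncated series: y(x) = 3 + x - 9 x^2 - (2/3) x^3 + (3/2) x^4 + O(x^6).

a_0 = 3; a_1 = 1; a_2 = -9; a_3 = -2/3; a_4 = 3/2; a_5 = 0


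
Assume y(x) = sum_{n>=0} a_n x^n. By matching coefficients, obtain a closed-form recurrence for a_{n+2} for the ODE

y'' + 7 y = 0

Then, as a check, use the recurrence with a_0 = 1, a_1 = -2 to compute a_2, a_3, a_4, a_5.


Substitute y = sum_n a_n x^n into y'' + (const) y = 0.
y''(x) = sum_{n>=0} (n+2)(n+1) a_{n+2} x^n.
The ODE becomes sum_n [(n+2)(n+1) a_{n+2} + 7 a_n] x^n = 0.
Setting each coefficient to zero gives the recurrence:
  (n+2)(n+1) a_{n+2} + 7 a_n = 0,
  a_{n+2} = -7 / ((n+1)(n+2)) a_n.

Check with a_0 = 1, a_1 = -2 (apply the recurrence for n = 0, 1, 2, 3): a_0 = 1, a_1 = -2, a_2 = -7/2, a_3 = 7/3, a_4 = 49/24, a_5 = -49/60.

a_{n+2} = -7/((n+1)(n+2)) * a_n; check: a_0 = 1, a_1 = -2, a_2 = -7/2, a_3 = 7/3, a_4 = 49/24, a_5 = -49/60


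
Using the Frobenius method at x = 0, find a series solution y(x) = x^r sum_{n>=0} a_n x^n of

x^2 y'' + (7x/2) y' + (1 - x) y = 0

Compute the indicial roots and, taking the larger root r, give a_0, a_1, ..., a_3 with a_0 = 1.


Write in Frobenius form y'' + (p(x)/x) y' + (q(x)/x^2) y = 0:
  p(x) = 7/2,  q(x) = 1 - x.
Indicial equation: r(r-1) + (7/2) r + (1) = 0 -> roots r_1 = -1/2, r_2 = -2.
Take r = r_1 = -1/2. Let y(x) = x^r sum_{n>=0} a_n x^n with a_0 = 1.
Substitute y = x^r sum a_n x^n and match x^{r+n}. The recurrence is
  D(n) a_n - 1 a_{n-1} = 0,  where D(n) = (r+n)(r+n-1) + (7/2)(r+n) + (1).
  a_n = 1 / D(n) * a_{n-1}.
Since the indicial polynomial factors as (r - r_1)(r - r_2), D(n) = (r_1 + n - r_1)(r_1 + n - r_2) = n(n + 3/2).
Evaluating step by step (a_0 = 1):
  n = 1: D(1) = 1(1 + 3/2) = 5/2; numerator = 1(1) = 1; a_1 = (1)/(5/2) = 2/5
  n = 2: D(2) = 2(2 + 3/2) = 7; numerator = 1(2/5) = 2/5; a_2 = (2/5)/(7) = 2/35
  n = 3: D(3) = 3(3 + 3/2) = 27/2; numerator = 1(2/35) = 2/35; a_3 = (2/35)/(27/2) = 4/945

r = -1/2; a_0 = 1; a_1 = 2/5; a_2 = 2/35; a_3 = 4/945


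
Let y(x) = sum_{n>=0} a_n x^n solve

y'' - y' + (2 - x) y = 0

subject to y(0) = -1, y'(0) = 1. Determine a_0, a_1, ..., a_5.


Ansatz: y(x) = sum_{n>=0} a_n x^n, so y'(x) = sum_{n>=1} n a_n x^(n-1) and y''(x) = sum_{n>=2} n(n-1) a_n x^(n-2).
Substitute into P(x) y'' + Q(x) y' + R(x) y = 0 with P(x) = 1, Q(x) = -1, R(x) = 2 - x, and match powers of x.
Initial conditions: a_0 = -1, a_1 = 1.
Setting the coefficient of each power of x to zero and solving order by order (substituting the coefficients already found):
  x^0: 2 a_2 - a_1 + 2 a_0 = 0  ->  2 a_2 = a_1 - 2 a_0 = 3  ->  a_2 = 3/2
  x^1: 6 a_3 - 2 a_2 + 2 a_1 - a_0 = 0  ->  6 a_3 = 2 a_2 - 2 a_1 + a_0 = 0  ->  a_3 = 0
  x^2: 12 a_4 - 3 a_3 + 2 a_2 - a_1 = 0  ->  12 a_4 = 3 a_3 - 2 a_2 + a_1 = -2  ->  a_4 = -1/6
  x^3: 20 a_5 - 4 a_4 + 2 a_3 - a_2 = 0  ->  20 a_5 = 4 a_4 - 2 a_3 + a_2 = 5/6  ->  a_5 = 1/24
Truncated series: y(x) = -1 + x + (3/2) x^2 - (1/6) x^4 + (1/24) x^5 + O(x^6).

a_0 = -1; a_1 = 1; a_2 = 3/2; a_3 = 0; a_4 = -1/6; a_5 = 1/24


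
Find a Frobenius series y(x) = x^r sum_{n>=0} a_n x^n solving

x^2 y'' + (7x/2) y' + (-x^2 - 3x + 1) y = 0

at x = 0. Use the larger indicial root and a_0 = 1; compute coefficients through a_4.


Write in Frobenius form y'' + (p(x)/x) y' + (q(x)/x^2) y = 0:
  p(x) = 7/2,  q(x) = -x^2 - 3x + 1.
Indicial equation: r(r-1) + (7/2) r + (1) = 0 -> roots r_1 = -1/2, r_2 = -2.
Take r = r_1 = -1/2. Let y(x) = x^r sum_{n>=0} a_n x^n with a_0 = 1.
Substitute y = x^r sum a_n x^n and match x^{r+n}. The recurrence is
  D(n) a_n - 3 a_{n-1} - 1 a_{n-2} = 0,  where D(n) = (r+n)(r+n-1) + (7/2)(r+n) + (1).
  a_n = [3 a_{n-1} + 1 a_{n-2}] / D(n).
Since the indicial polynomial factors as (r - r_1)(r - r_2), D(n) = (r_1 + n - r_1)(r_1 + n - r_2) = n(n + 3/2).
Evaluating step by step (a_0 = 1):
  n = 1: D(1) = 1(1 + 3/2) = 5/2; numerator = 3(1) = 3; a_1 = (3)/(5/2) = 6/5
  n = 2: D(2) = 2(2 + 3/2) = 7; numerator = 3(6/5) + 1(1) = 23/5; a_2 = (23/5)/(7) = 23/35
  n = 3: D(3) = 3(3 + 3/2) = 27/2; numerator = 3(23/35) + 1(6/5) = 111/35; a_3 = (111/35)/(27/2) = 74/315
  n = 4: D(4) = 4(4 + 3/2) = 22; numerator = 3(74/315) + 1(23/35) = 143/105; a_4 = (143/105)/(22) = 13/210

r = -1/2; a_0 = 1; a_1 = 6/5; a_2 = 23/35; a_3 = 74/315; a_4 = 13/210


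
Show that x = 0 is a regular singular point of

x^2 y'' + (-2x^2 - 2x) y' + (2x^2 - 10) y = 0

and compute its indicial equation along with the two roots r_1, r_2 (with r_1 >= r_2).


Divide by x^2 to reach normal form y'' + P_1(x) y' + P_2(x) y = 0 with P_1(x) = -2 - 2/x and P_2(x) = 2 - 10/x^2.
x = 0 is a singular point because the y'-coefficient -2 - 2/x has a pole at x = 0 and the y-coefficient 2 - 10/x^2 has a pole at x = 0.
It is a regular singular point because x P_1(x) = p(x) = -2x - 2 and x^2 P_2(x) = q(x) = 2x^2 - 10 are polynomials, hence analytic at x = 0.
p(0) = -2,  q(0) = -10.
Indicial equation: r(r-1) + p(0) r + q(0) = 0, i.e. r^2 + (p(0) - 1) r + q(0) = 0, i.e. r^2 - 3 r - 10 = 0.
Discriminant: (-3)^2 - 4(-10) = 49, so r = (3 ± 7)/2.
Solving: r_1 = 5, r_2 = -2.

indicial: r^2 - 3 r - 10 = 0; roots r_1 = 5, r_2 = -2


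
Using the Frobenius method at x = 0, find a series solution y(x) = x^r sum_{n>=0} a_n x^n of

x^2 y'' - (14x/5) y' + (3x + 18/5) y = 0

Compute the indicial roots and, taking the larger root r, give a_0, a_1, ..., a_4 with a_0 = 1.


Write in Frobenius form y'' + (p(x)/x) y' + (q(x)/x^2) y = 0:
  p(x) = -14/5,  q(x) = 3x + 18/5.
Indicial equation: r(r-1) + (-14/5) r + (18/5) = 0 -> roots r_1 = 2, r_2 = 9/5.
Take r = r_1 = 2. Let y(x) = x^r sum_{n>=0} a_n x^n with a_0 = 1.
Substitute y = x^r sum a_n x^n and match x^{r+n}. The recurrence is
  D(n) a_n + 3 a_{n-1} = 0,  where D(n) = (r+n)(r+n-1) + (-14/5)(r+n) + (18/5).
  a_n = -3 / D(n) * a_{n-1}.
Since the indicial polynomial factors as (r - r_1)(r - r_2), D(n) = (r_1 + n - r_1)(r_1 + n - r_2) = n(n + 1/5).
Evaluating step by step (a_0 = 1):
  n = 1: D(1) = 1(1 + 1/5) = 6/5; numerator = -3(1) = -3; a_1 = (-3)/(6/5) = -5/2
  n = 2: D(2) = 2(2 + 1/5) = 22/5; numerator = -3(-5/2) = 15/2; a_2 = (15/2)/(22/5) = 75/44
  n = 3: D(3) = 3(3 + 1/5) = 48/5; numerator = -3(75/44) = -225/44; a_3 = (-225/44)/(48/5) = -375/704
  n = 4: D(4) = 4(4 + 1/5) = 84/5; numerator = -3(-375/704) = 1125/704; a_4 = (1125/704)/(84/5) = 1875/19712

r = 2; a_0 = 1; a_1 = -5/2; a_2 = 75/44; a_3 = -375/704; a_4 = 1875/19712


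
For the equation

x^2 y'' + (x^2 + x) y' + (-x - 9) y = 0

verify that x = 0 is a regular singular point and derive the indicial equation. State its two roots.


Divide by x^2 to reach normal form y'' + P_1(x) y' + P_2(x) y = 0 with P_1(x) = 1 + 1/x and P_2(x) = -1/x - 9/x^2.
x = 0 is a singular point because the y'-coefficient 1 + 1/x has a pole at x = 0 and the y-coefficient -1/x - 9/x^2 has a pole at x = 0.
It is a regular singular point because x P_1(x) = p(x) = x + 1 and x^2 P_2(x) = q(x) = -x - 9 are polynomials, hence analytic at x = 0.
p(0) = 1,  q(0) = -9.
Indicial equation: r(r-1) + p(0) r + q(0) = 0, i.e. r^2 + (p(0) - 1) r + q(0) = 0, i.e. r^2 - 9 = 0.
Discriminant: (0)^2 - 4(-9) = 36, so r = (0 ± 6)/2.
Solving: r_1 = 3, r_2 = -3.

indicial: r^2 - 9 = 0; roots r_1 = 3, r_2 = -3


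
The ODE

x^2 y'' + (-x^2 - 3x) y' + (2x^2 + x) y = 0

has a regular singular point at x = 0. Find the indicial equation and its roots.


Divide by x^2 to reach normal form y'' + P_1(x) y' + P_2(x) y = 0 with P_1(x) = -1 - 3/x and P_2(x) = 2 + 1/x.
x = 0 is a singular point because the y'-coefficient -1 - 3/x has a pole at x = 0 and the y-coefficient 2 + 1/x has a pole at x = 0.
It is a regular singular point because x P_1(x) = p(x) = -x - 3 and x^2 P_2(x) = q(x) = 2x^2 + x are polynomials, hence analytic at x = 0.
p(0) = -3,  q(0) = 0.
Indicial equation: r(r-1) + p(0) r + q(0) = 0, i.e. r^2 + (p(0) - 1) r + q(0) = 0, i.e. r^2 - 4 r = 0.
Discriminant: (-4)^2 - 4(0) = 16, so r = (4 ± 4)/2.
Solving: r_1 = 4, r_2 = 0.

indicial: r^2 - 4 r = 0; roots r_1 = 4, r_2 = 0


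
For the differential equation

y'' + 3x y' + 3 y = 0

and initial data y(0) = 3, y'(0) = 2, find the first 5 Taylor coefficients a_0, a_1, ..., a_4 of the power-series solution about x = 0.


Ansatz: y(x) = sum_{n>=0} a_n x^n, so y'(x) = sum_{n>=1} n a_n x^(n-1) and y''(x) = sum_{n>=2} n(n-1) a_n x^(n-2).
Substitute into P(x) y'' + Q(x) y' + R(x) y = 0 with P(x) = 1, Q(x) = 3x, R(x) = 3, and match powers of x.
Initial conditions: a_0 = 3, a_1 = 2.
Setting the coefficient of each power of x to zero and solving order by order (substituting the coefficients already found):
  x^0: 2 a_2 + 3 a_0 = 0  ->  2 a_2 = -3 a_0 = -9  ->  a_2 = -9/2
  x^1: 6 a_3 + 6 a_1 = 0  ->  6 a_3 = -6 a_1 = -12  ->  a_3 = -2
  x^2: 12 a_4 + 9 a_2 = 0  ->  12 a_4 = -9 a_2 = 81/2  ->  a_4 = 27/8
Truncated series: y(x) = 3 + 2 x - (9/2) x^2 - 2 x^3 + (27/8) x^4 + O(x^5).

a_0 = 3; a_1 = 2; a_2 = -9/2; a_3 = -2; a_4 = 27/8


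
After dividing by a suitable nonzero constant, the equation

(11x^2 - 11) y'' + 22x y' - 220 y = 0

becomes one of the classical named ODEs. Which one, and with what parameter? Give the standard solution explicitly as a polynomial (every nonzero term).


All three coefficients share the factor -11; dividing through by -11 gives  (1 - x^2) y'' - 2x y' + 20 y = 0.
This matches the Legendre equation (1 - x^2) y'' - 2x y' + n(n+1) y = 0 (note the -2x y' term) with n(n+1) = 20, so n = 4; the polynomial solution is P_4(x).
With y = sum_k a_k x^k, matching x^k gives (k+2)(k+1) a_{k+2} = [k(k+1) - n(n+1)] a_k = (k - 4)(k + 5) a_k. The right side vanishes at k = 4, so the series with the parity of 4 terminates at degree 4.
Standard normalization (P_n(1) = 1): leading coefficient (2n)!/(2^n (n!)^2) = 40320/(16*576) = 35/8, so a_4 = 35/8. Work downward with a_k = (k+1)(k+2) a_{k+2} / ((k - 4)(k + 5)):
  a_2 = (3)(4)(35/8) / ((2 - 4)(2 + 5)) = (105/2)/(-14) = -15/4
  a_0 = (1)(2)(-15/4) / ((0 - 4)(0 + 5)) = (-15/2)/(-20) = 3/8
Hence P_4(x) = 35 x^4/8 - 15 x^2/4 + 3/8.

P_4(x); series = 35 x^4/8 - 15 x^2/4 + 3/8


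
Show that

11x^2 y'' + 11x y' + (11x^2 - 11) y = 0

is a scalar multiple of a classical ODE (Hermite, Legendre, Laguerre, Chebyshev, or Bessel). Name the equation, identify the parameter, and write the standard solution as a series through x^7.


All three coefficients share the factor 11; dividing through by 11 gives  x^2 y'' + x y' + (x^2 - 1) y = 0.
This matches the Bessel equation x^2 y'' + x y' + (x^2 - nu^2) y = 0 with nu^2 = 1, so nu = 1; the solution bounded at x = 0 is J_1(x).
Frobenius at x = 0: indicial roots ±nu; for r = nu the recurrence k(k + 2nu) c_k = -c_{k-2} gives the standard series J_nu(x) = sum_{k>=0} (-1)^k / (k! (k+nu)!) (x/2)^(2k+nu). Evaluate the first 4 terms:
  k = 0: (-1)^0 / (0! * 1! * 2^1) x^1 = 1/(1*1*2) x^1 = (1/2) x^1
  k = 1: (-1)^1 / (1! * 2! * 2^3) x^3 = -1/(1*2*8) x^3 = (-1/16) x^3
  k = 2: (-1)^2 / (2! * 3! * 2^5) x^5 = 1/(2*6*32) x^5 = (1/384) x^5
  k = 3: (-1)^3 / (3! * 4! * 2^7) x^7 = -1/(6*24*128) x^7 = (-1/18432) x^7
Hence J_1(x) = -x^7/18432 + x^5/384 - x^3/16 + x/2 + ....

J_1(x); series = -x^7/18432 + x^5/384 - x^3/16 + x/2


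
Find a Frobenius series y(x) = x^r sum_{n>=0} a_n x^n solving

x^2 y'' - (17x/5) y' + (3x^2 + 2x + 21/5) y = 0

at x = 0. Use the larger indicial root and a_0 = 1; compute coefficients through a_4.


Write in Frobenius form y'' + (p(x)/x) y' + (q(x)/x^2) y = 0:
  p(x) = -17/5,  q(x) = 3x^2 + 2x + 21/5.
Indicial equation: r(r-1) + (-17/5) r + (21/5) = 0 -> roots r_1 = 3, r_2 = 7/5.
Take r = r_1 = 3. Let y(x) = x^r sum_{n>=0} a_n x^n with a_0 = 1.
Substitute y = x^r sum a_n x^n and match x^{r+n}. The recurrence is
  D(n) a_n + 2 a_{n-1} + 3 a_{n-2} = 0,  where D(n) = (r+n)(r+n-1) + (-17/5)(r+n) + (21/5).
  a_n = [-2 a_{n-1} - 3 a_{n-2}] / D(n).
Since the indicial polynomial factors as (r - r_1)(r - r_2), D(n) = (r_1 + n - r_1)(r_1 + n - r_2) = n(n + 8/5).
Evaluating step by step (a_0 = 1):
  n = 1: D(1) = 1(1 + 8/5) = 13/5; numerator = -2(1) = -2; a_1 = (-2)/(13/5) = -10/13
  n = 2: D(2) = 2(2 + 8/5) = 36/5; numerator = -2(-10/13) - 3(1) = -19/13; a_2 = (-19/13)/(36/5) = -95/468
  n = 3: D(3) = 3(3 + 8/5) = 69/5; numerator = -2(-95/468) - 3(-10/13) = 635/234; a_3 = (635/234)/(69/5) = 3175/16146
  n = 4: D(4) = 4(4 + 8/5) = 112/5; numerator = -2(3175/16146) - 3(-95/468) = 6965/32292; a_4 = (6965/32292)/(112/5) = 4975/516672

r = 3; a_0 = 1; a_1 = -10/13; a_2 = -95/468; a_3 = 3175/16146; a_4 = 4975/516672


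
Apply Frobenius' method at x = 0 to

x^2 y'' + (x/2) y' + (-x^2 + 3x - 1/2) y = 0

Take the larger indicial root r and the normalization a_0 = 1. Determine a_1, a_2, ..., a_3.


Write in Frobenius form y'' + (p(x)/x) y' + (q(x)/x^2) y = 0:
  p(x) = 1/2,  q(x) = -x^2 + 3x - 1/2.
Indicial equation: r(r-1) + (1/2) r + (-1/2) = 0 -> roots r_1 = 1, r_2 = -1/2.
Take r = r_1 = 1. Let y(x) = x^r sum_{n>=0} a_n x^n with a_0 = 1.
Substitute y = x^r sum a_n x^n and match x^{r+n}. The recurrence is
  D(n) a_n + 3 a_{n-1} - 1 a_{n-2} = 0,  where D(n) = (r+n)(r+n-1) + (1/2)(r+n) + (-1/2).
  a_n = [-3 a_{n-1} + 1 a_{n-2}] / D(n).
Since the indicial polynomial factors as (r - r_1)(r - r_2), D(n) = (r_1 + n - r_1)(r_1 + n - r_2) = n(n + 3/2).
Evaluating step by step (a_0 = 1):
  n = 1: D(1) = 1(1 + 3/2) = 5/2; numerator = -3(1) = -3; a_1 = (-3)/(5/2) = -6/5
  n = 2: D(2) = 2(2 + 3/2) = 7; numerator = -3(-6/5) + 1(1) = 23/5; a_2 = (23/5)/(7) = 23/35
  n = 3: D(3) = 3(3 + 3/2) = 27/2; numerator = -3(23/35) + 1(-6/5) = -111/35; a_3 = (-111/35)/(27/2) = -74/315

r = 1; a_0 = 1; a_1 = -6/5; a_2 = 23/35; a_3 = -74/315


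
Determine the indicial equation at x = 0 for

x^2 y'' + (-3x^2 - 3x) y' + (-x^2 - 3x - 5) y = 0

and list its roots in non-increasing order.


Divide by x^2 to reach normal form y'' + P_1(x) y' + P_2(x) y = 0 with P_1(x) = -3 - 3/x and P_2(x) = -1 - 3/x - 5/x^2.
x = 0 is a singular point because the y'-coefficient -3 - 3/x has a pole at x = 0 and the y-coefficient -1 - 3/x - 5/x^2 has a pole at x = 0.
It is a regular singular point because x P_1(x) = p(x) = -3x - 3 and x^2 P_2(x) = q(x) = -x^2 - 3x - 5 are polynomials, hence analytic at x = 0.
p(0) = -3,  q(0) = -5.
Indicial equation: r(r-1) + p(0) r + q(0) = 0, i.e. r^2 + (p(0) - 1) r + q(0) = 0, i.e. r^2 - 4 r - 5 = 0.
Discriminant: (-4)^2 - 4(-5) = 36, so r = (4 ± 6)/2.
Solving: r_1 = 5, r_2 = -1.

indicial: r^2 - 4 r - 5 = 0; roots r_1 = 5, r_2 = -1


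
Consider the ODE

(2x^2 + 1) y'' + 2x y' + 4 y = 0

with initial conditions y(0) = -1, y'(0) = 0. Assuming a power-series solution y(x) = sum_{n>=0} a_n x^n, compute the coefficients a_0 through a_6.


Ansatz: y(x) = sum_{n>=0} a_n x^n, so y'(x) = sum_{n>=1} n a_n x^(n-1) and y''(x) = sum_{n>=2} n(n-1) a_n x^(n-2).
Substitute into P(x) y'' + Q(x) y' + R(x) y = 0 with P(x) = 2x^2 + 1, Q(x) = 2x, R(x) = 4, and match powers of x.
Initial conditions: a_0 = -1, a_1 = 0.
Setting the coefficient of each power of x to zero and solving order by order (substituting the coefficients already found):
  x^0: 2 a_2 + 4 a_0 = 0  ->  2 a_2 = -4 a_0 = 4  ->  a_2 = 2
  x^1: 6 a_3 + 6 a_1 = 0  ->  6 a_3 = -6 a_1 = 0  ->  a_3 = 0
  x^2: 12 a_4 + 12 a_2 = 0  ->  12 a_4 = -12 a_2 = -24  ->  a_4 = -2
  x^3: 20 a_5 + 22 a_3 = 0  ->  20 a_5 = -22 a_3 = 0  ->  a_5 = 0
  x^4: 30 a_6 + 36 a_4 = 0  ->  30 a_6 = -36 a_4 = 72  ->  a_6 = 12/5
Truncated series: y(x) = -1 + 2 x^2 - 2 x^4 + (12/5) x^6 + O(x^7).

a_0 = -1; a_1 = 0; a_2 = 2; a_3 = 0; a_4 = -2; a_5 = 0; a_6 = 12/5


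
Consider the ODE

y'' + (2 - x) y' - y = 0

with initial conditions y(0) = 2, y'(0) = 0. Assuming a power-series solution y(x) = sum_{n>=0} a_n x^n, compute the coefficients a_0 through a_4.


Ansatz: y(x) = sum_{n>=0} a_n x^n, so y'(x) = sum_{n>=1} n a_n x^(n-1) and y''(x) = sum_{n>=2} n(n-1) a_n x^(n-2).
Substitute into P(x) y'' + Q(x) y' + R(x) y = 0 with P(x) = 1, Q(x) = 2 - x, R(x) = -1, and match powers of x.
Initial conditions: a_0 = 2, a_1 = 0.
Setting the coefficient of each power of x to zero and solving order by order (substituting the coefficients already found):
  x^0: 2 a_2 + 2 a_1 - a_0 = 0  ->  2 a_2 = -2 a_1 + a_0 = 2  ->  a_2 = 1
  x^1: 6 a_3 + 4 a_2 - 2 a_1 = 0  ->  6 a_3 = -4 a_2 + 2 a_1 = -4  ->  a_3 = -2/3
  x^2: 12 a_4 + 6 a_3 - 3 a_2 = 0  ->  12 a_4 = -6 a_3 + 3 a_2 = 7  ->  a_4 = 7/12
Truncated series: y(x) = 2 + x^2 - (2/3) x^3 + (7/12) x^4 + O(x^5).

a_0 = 2; a_1 = 0; a_2 = 1; a_3 = -2/3; a_4 = 7/12


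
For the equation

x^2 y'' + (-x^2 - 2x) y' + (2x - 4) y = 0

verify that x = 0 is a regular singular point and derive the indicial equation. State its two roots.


Divide by x^2 to reach normal form y'' + P_1(x) y' + P_2(x) y = 0 with P_1(x) = -1 - 2/x and P_2(x) = 2/x - 4/x^2.
x = 0 is a singular point because the y'-coefficient -1 - 2/x has a pole at x = 0 and the y-coefficient 2/x - 4/x^2 has a pole at x = 0.
It is a regular singular point because x P_1(x) = p(x) = -x - 2 and x^2 P_2(x) = q(x) = 2x - 4 are polynomials, hence analytic at x = 0.
p(0) = -2,  q(0) = -4.
Indicial equation: r(r-1) + p(0) r + q(0) = 0, i.e. r^2 + (p(0) - 1) r + q(0) = 0, i.e. r^2 - 3 r - 4 = 0.
Discriminant: (-3)^2 - 4(-4) = 25, so r = (3 ± 5)/2.
Solving: r_1 = 4, r_2 = -1.

indicial: r^2 - 3 r - 4 = 0; roots r_1 = 4, r_2 = -1


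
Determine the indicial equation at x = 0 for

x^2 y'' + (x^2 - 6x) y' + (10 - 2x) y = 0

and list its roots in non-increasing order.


Divide by x^2 to reach normal form y'' + P_1(x) y' + P_2(x) y = 0 with P_1(x) = 1 - 6/x and P_2(x) = -2/x + 10/x^2.
x = 0 is a singular point because the y'-coefficient 1 - 6/x has a pole at x = 0 and the y-coefficient -2/x + 10/x^2 has a pole at x = 0.
It is a regular singular point because x P_1(x) = p(x) = x - 6 and x^2 P_2(x) = q(x) = 10 - 2x are polynomials, hence analytic at x = 0.
p(0) = -6,  q(0) = 10.
Indicial equation: r(r-1) + p(0) r + q(0) = 0, i.e. r^2 + (p(0) - 1) r + q(0) = 0, i.e. r^2 - 7 r + 10 = 0.
Discriminant: (-7)^2 - 4(10) = 9, so r = (7 ± 3)/2.
Solving: r_1 = 5, r_2 = 2.

indicial: r^2 - 7 r + 10 = 0; roots r_1 = 5, r_2 = 2


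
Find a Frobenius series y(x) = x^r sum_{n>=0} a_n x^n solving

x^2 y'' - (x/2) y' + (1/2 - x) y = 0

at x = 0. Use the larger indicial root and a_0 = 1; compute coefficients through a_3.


Write in Frobenius form y'' + (p(x)/x) y' + (q(x)/x^2) y = 0:
  p(x) = -1/2,  q(x) = 1/2 - x.
Indicial equation: r(r-1) + (-1/2) r + (1/2) = 0 -> roots r_1 = 1, r_2 = 1/2.
Take r = r_1 = 1. Let y(x) = x^r sum_{n>=0} a_n x^n with a_0 = 1.
Substitute y = x^r sum a_n x^n and match x^{r+n}. The recurrence is
  D(n) a_n - 1 a_{n-1} = 0,  where D(n) = (r+n)(r+n-1) + (-1/2)(r+n) + (1/2).
  a_n = 1 / D(n) * a_{n-1}.
Since the indicial polynomial factors as (r - r_1)(r - r_2), D(n) = (r_1 + n - r_1)(r_1 + n - r_2) = n(n + 1/2).
Evaluating step by step (a_0 = 1):
  n = 1: D(1) = 1(1 + 1/2) = 3/2; numerator = 1(1) = 1; a_1 = (1)/(3/2) = 2/3
  n = 2: D(2) = 2(2 + 1/2) = 5; numerator = 1(2/3) = 2/3; a_2 = (2/3)/(5) = 2/15
  n = 3: D(3) = 3(3 + 1/2) = 21/2; numerator = 1(2/15) = 2/15; a_3 = (2/15)/(21/2) = 4/315

r = 1; a_0 = 1; a_1 = 2/3; a_2 = 2/15; a_3 = 4/315


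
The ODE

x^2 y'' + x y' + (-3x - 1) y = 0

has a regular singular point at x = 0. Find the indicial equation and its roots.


Divide by x^2 to reach normal form y'' + P_1(x) y' + P_2(x) y = 0 with P_1(x) = 1/x and P_2(x) = -3/x - 1/x^2.
x = 0 is a singular point because the y'-coefficient 1/x has a pole at x = 0 and the y-coefficient -3/x - 1/x^2 has a pole at x = 0.
It is a regular singular point because x P_1(x) = p(x) = 1 and x^2 P_2(x) = q(x) = -3x - 1 are polynomials, hence analytic at x = 0.
p(0) = 1,  q(0) = -1.
Indicial equation: r(r-1) + p(0) r + q(0) = 0, i.e. r^2 + (p(0) - 1) r + q(0) = 0, i.e. r^2 - 1 = 0.
Discriminant: (0)^2 - 4(-1) = 4, so r = (0 ± 2)/2.
Solving: r_1 = 1, r_2 = -1.

indicial: r^2 - 1 = 0; roots r_1 = 1, r_2 = -1


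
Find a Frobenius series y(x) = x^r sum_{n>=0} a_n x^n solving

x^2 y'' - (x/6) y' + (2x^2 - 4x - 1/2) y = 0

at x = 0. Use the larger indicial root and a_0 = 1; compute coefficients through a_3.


Write in Frobenius form y'' + (p(x)/x) y' + (q(x)/x^2) y = 0:
  p(x) = -1/6,  q(x) = 2x^2 - 4x - 1/2.
Indicial equation: r(r-1) + (-1/6) r + (-1/2) = 0 -> roots r_1 = 3/2, r_2 = -1/3.
Take r = r_1 = 3/2. Let y(x) = x^r sum_{n>=0} a_n x^n with a_0 = 1.
Substitute y = x^r sum a_n x^n and match x^{r+n}. The recurrence is
  D(n) a_n - 4 a_{n-1} + 2 a_{n-2} = 0,  where D(n) = (r+n)(r+n-1) + (-1/6)(r+n) + (-1/2).
  a_n = [4 a_{n-1} - 2 a_{n-2}] / D(n).
Since the indicial polynomial factors as (r - r_1)(r - r_2), D(n) = (r_1 + n - r_1)(r_1 + n - r_2) = n(n + 11/6).
Evaluating step by step (a_0 = 1):
  n = 1: D(1) = 1(1 + 11/6) = 17/6; numerator = 4(1) = 4; a_1 = (4)/(17/6) = 24/17
  n = 2: D(2) = 2(2 + 11/6) = 23/3; numerator = 4(24/17) - 2(1) = 62/17; a_2 = (62/17)/(23/3) = 186/391
  n = 3: D(3) = 3(3 + 11/6) = 29/2; numerator = 4(186/391) - 2(24/17) = -360/391; a_3 = (-360/391)/(29/2) = -720/11339

r = 3/2; a_0 = 1; a_1 = 24/17; a_2 = 186/391; a_3 = -720/11339


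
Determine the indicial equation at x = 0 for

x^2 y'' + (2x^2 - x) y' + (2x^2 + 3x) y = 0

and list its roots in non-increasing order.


Divide by x^2 to reach normal form y'' + P_1(x) y' + P_2(x) y = 0 with P_1(x) = 2 - 1/x and P_2(x) = 2 + 3/x.
x = 0 is a singular point because the y'-coefficient 2 - 1/x has a pole at x = 0 and the y-coefficient 2 + 3/x has a pole at x = 0.
It is a regular singular point because x P_1(x) = p(x) = 2x - 1 and x^2 P_2(x) = q(x) = 2x^2 + 3x are polynomials, hence analytic at x = 0.
p(0) = -1,  q(0) = 0.
Indicial equation: r(r-1) + p(0) r + q(0) = 0, i.e. r^2 + (p(0) - 1) r + q(0) = 0, i.e. r^2 - 2 r = 0.
Discriminant: (-2)^2 - 4(0) = 4, so r = (2 ± 2)/2.
Solving: r_1 = 2, r_2 = 0.

indicial: r^2 - 2 r = 0; roots r_1 = 2, r_2 = 0


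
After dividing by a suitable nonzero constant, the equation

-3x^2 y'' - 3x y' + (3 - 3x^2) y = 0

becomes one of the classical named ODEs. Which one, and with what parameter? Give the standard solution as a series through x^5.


All three coefficients share the factor -3; dividing through by -3 gives  x^2 y'' + x y' + (x^2 - 1) y = 0.
This matches the Bessel equation x^2 y'' + x y' + (x^2 - nu^2) y = 0 with nu^2 = 1, so nu = 1; the solution bounded at x = 0 is J_1(x).
Frobenius at x = 0: indicial roots ±nu; for r = nu the recurrence k(k + 2nu) c_k = -c_{k-2} gives the standard series J_nu(x) = sum_{k>=0} (-1)^k / (k! (k+nu)!) (x/2)^(2k+nu). Evaluate the first 3 terms:
  k = 0: (-1)^0 / (0! * 1! * 2^1) x^1 = 1/(1*1*2) x^1 = (1/2) x^1
  k = 1: (-1)^1 / (1! * 2! * 2^3) x^3 = -1/(1*2*8) x^3 = (-1/16) x^3
  k = 2: (-1)^2 / (2! * 3! * 2^5) x^5 = 1/(2*6*32) x^5 = (1/384) x^5
Hence J_1(x) = x^5/384 - x^3/16 + x/2 + ....

J_1(x); series = x^5/384 - x^3/16 + x/2


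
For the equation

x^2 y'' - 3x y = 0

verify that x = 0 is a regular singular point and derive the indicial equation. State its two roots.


Divide by x^2 to reach normal form y'' + P_1(x) y' + P_2(x) y = 0 with P_1(x) = 0 and P_2(x) = -3/x.
x = 0 is a singular point because the y-coefficient -3/x has a pole at x = 0.
It is a regular singular point because x P_1(x) = p(x) = 0 and x^2 P_2(x) = q(x) = -3x are polynomials, hence analytic at x = 0.
p(0) = 0,  q(0) = 0.
Indicial equation: r(r-1) + p(0) r + q(0) = 0, i.e. r^2 + (p(0) - 1) r + q(0) = 0, i.e. r^2 - 1 r = 0.
Discriminant: (-1)^2 - 4(0) = 1, so r = (1 ± 1)/2.
Solving: r_1 = 1, r_2 = 0.

indicial: r^2 - 1 r = 0; roots r_1 = 1, r_2 = 0


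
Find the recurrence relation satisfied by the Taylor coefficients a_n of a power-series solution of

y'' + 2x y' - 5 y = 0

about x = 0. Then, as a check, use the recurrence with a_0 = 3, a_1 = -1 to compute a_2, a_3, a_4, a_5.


Substitute y = sum_n a_n x^n.
y''(x) has coefficient (n+2)(n+1) a_{n+2} at x^n;
2 x y'(x) has coefficient 2 n a_n at x^n (shift);
-5 y(x) has coefficient -5 a_n at x^n.
Matching x^n: (n+2)(n+1) a_{n+2} + (2n - 5) a_n = 0.
Thus a_{n+2} = (-2n + 5) / ((n+1)(n+2)) * a_n.

Check with a_0 = 3, a_1 = -1 (apply the recurrence for n = 0, 1, 2, 3): a_0 = 3, a_1 = -1, a_2 = 15/2, a_3 = -1/2, a_4 = 5/8, a_5 = 1/40.

a_(n+2) = (-2n + 5) / ((n+1)(n+2)) * a_n; check: a_0 = 3, a_1 = -1, a_2 = 15/2, a_3 = -1/2, a_4 = 5/8, a_5 = 1/40


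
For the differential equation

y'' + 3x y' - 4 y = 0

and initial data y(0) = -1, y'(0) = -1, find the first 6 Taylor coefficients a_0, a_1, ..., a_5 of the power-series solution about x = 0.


Ansatz: y(x) = sum_{n>=0} a_n x^n, so y'(x) = sum_{n>=1} n a_n x^(n-1) and y''(x) = sum_{n>=2} n(n-1) a_n x^(n-2).
Substitute into P(x) y'' + Q(x) y' + R(x) y = 0 with P(x) = 1, Q(x) = 3x, R(x) = -4, and match powers of x.
Initial conditions: a_0 = -1, a_1 = -1.
Setting the coefficient of each power of x to zero and solving order by order (substituting the coefficients already found):
  x^0: 2 a_2 - 4 a_0 = 0  ->  2 a_2 = 4 a_0 = -4  ->  a_2 = -2
  x^1: 6 a_3 - a_1 = 0  ->  6 a_3 = a_1 = -1  ->  a_3 = -1/6
  x^2: 12 a_4 + 2 a_2 = 0  ->  12 a_4 = -2 a_2 = 4  ->  a_4 = 1/3
  x^3: 20 a_5 + 5 a_3 = 0  ->  20 a_5 = -5 a_3 = 5/6  ->  a_5 = 1/24
Truncated series: y(x) = -1 - x - 2 x^2 - (1/6) x^3 + (1/3) x^4 + (1/24) x^5 + O(x^6).

a_0 = -1; a_1 = -1; a_2 = -2; a_3 = -1/6; a_4 = 1/3; a_5 = 1/24


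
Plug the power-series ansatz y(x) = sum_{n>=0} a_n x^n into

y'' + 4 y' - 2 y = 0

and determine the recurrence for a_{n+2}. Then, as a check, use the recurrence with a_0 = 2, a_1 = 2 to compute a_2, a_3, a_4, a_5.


Substitute y = sum_n a_n x^n.
y''(x) has coefficient (n+2)(n+1) a_{n+2} at x^n;
4 y'(x) has coefficient 4 (n+1) a_{n+1} at x^n;
-2 y(x) has coefficient -2 a_n at x^n.
Matching x^n: (n+2)(n+1) a_{n+2} + 4 (n+1) a_{n+1} - 2 a_n = 0.
Thus a_{n+2} = [-4 (n+1) a_{n+1} + 2 a_n] / ((n+1)(n+2)).

Check with a_0 = 2, a_1 = 2 (apply the recurrence for n = 0, 1, 2, 3): a_0 = 2, a_1 = 2, a_2 = -2, a_3 = 10/3, a_4 = -11/3, a_5 = 49/15.

a_(n+2) = [-4 (n+1) a_(n+1) + 2 a_n] / ((n+1)(n+2)); check: a_0 = 2, a_1 = 2, a_2 = -2, a_3 = 10/3, a_4 = -11/3, a_5 = 49/15


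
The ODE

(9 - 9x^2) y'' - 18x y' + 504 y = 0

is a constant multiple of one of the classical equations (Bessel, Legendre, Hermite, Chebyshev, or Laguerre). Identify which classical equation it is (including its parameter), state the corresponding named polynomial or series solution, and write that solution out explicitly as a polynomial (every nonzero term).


All three coefficients share the factor 9; dividing through by 9 gives  (1 - x^2) y'' - 2x y' + 56 y = 0.
This matches the Legendre equation (1 - x^2) y'' - 2x y' + n(n+1) y = 0 (note the -2x y' term) with n(n+1) = 56, so n = 7; the polynomial solution is P_7(x).
With y = sum_k a_k x^k, matching x^k gives (k+2)(k+1) a_{k+2} = [k(k+1) - n(n+1)] a_k = (k - 7)(k + 8) a_k. The right side vanishes at k = 7, so the series with the parity of 7 terminates at degree 7.
Standard normalization (P_n(1) = 1): leading coefficient (2n)!/(2^n (n!)^2) = 87178291200/(128*25401600) = 429/16, so a_7 = 429/16. Work downward with a_k = (k+1)(k+2) a_{k+2} / ((k - 7)(k + 8)):
  a_5 = (6)(7)(429/16) / ((5 - 7)(5 + 8)) = (9009/8)/(-26) = -693/16
  a_3 = (4)(5)(-693/16) / ((3 - 7)(3 + 8)) = (-3465/4)/(-44) = 315/16
  a_1 = (2)(3)(315/16) / ((1 - 7)(1 + 8)) = (945/8)/(-54) = -35/16
Hence P_7(x) = 429 x^7/16 - 693 x^5/16 + 315 x^3/16 - 35 x/16.

P_7(x); series = 429 x^7/16 - 693 x^5/16 + 315 x^3/16 - 35 x/16


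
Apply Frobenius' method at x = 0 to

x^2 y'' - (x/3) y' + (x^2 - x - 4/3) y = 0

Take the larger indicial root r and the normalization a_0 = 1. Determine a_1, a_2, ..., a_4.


Write in Frobenius form y'' + (p(x)/x) y' + (q(x)/x^2) y = 0:
  p(x) = -1/3,  q(x) = x^2 - x - 4/3.
Indicial equation: r(r-1) + (-1/3) r + (-4/3) = 0 -> roots r_1 = 2, r_2 = -2/3.
Take r = r_1 = 2. Let y(x) = x^r sum_{n>=0} a_n x^n with a_0 = 1.
Substitute y = x^r sum a_n x^n and match x^{r+n}. The recurrence is
  D(n) a_n - 1 a_{n-1} + 1 a_{n-2} = 0,  where D(n) = (r+n)(r+n-1) + (-1/3)(r+n) + (-4/3).
  a_n = [1 a_{n-1} - 1 a_{n-2}] / D(n).
Since the indicial polynomial factors as (r - r_1)(r - r_2), D(n) = (r_1 + n - r_1)(r_1 + n - r_2) = n(n + 8/3).
Evaluating step by step (a_0 = 1):
  n = 1: D(1) = 1(1 + 8/3) = 11/3; numerator = 1(1) = 1; a_1 = (1)/(11/3) = 3/11
  n = 2: D(2) = 2(2 + 8/3) = 28/3; numerator = 1(3/11) - 1(1) = -8/11; a_2 = (-8/11)/(28/3) = -6/77
  n = 3: D(3) = 3(3 + 8/3) = 17; numerator = 1(-6/77) - 1(3/11) = -27/77; a_3 = (-27/77)/(17) = -27/1309
  n = 4: D(4) = 4(4 + 8/3) = 80/3; numerator = 1(-27/1309) - 1(-6/77) = 75/1309; a_4 = (75/1309)/(80/3) = 45/20944

r = 2; a_0 = 1; a_1 = 3/11; a_2 = -6/77; a_3 = -27/1309; a_4 = 45/20944


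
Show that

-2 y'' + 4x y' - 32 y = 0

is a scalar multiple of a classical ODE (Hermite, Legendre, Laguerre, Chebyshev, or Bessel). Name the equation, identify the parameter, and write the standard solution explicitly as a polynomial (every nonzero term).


All three coefficients share the factor -2; dividing through by -2 gives  y'' - 2x y' + 16 y = 0.
This matches the Hermite equation y'' - 2x y' + 2n y = 0 with 2n = 16, so n = 8; the polynomial solution is H_8(x).
With y = sum_k a_k x^k, matching x^k gives (k+2)(k+1) a_{k+2} = 2(k - n) a_k = 2(k - 8) a_k. The right side vanishes at k = 8, so the series with the parity of 8 terminates at degree 8.
Standard normalization: leading coefficient of H_n is 2^n, so a_8 = 2^8 = 256. Work downward with a_k = (k+1)(k+2) a_{k+2} / (2(k - n)):
  a_6 = (7)(8)(256) / (2(6 - 8)) = 14336/(-4) = -3584
  a_4 = (5)(6)(-3584) / (2(4 - 8)) = -107520/(-8) = 13440
  a_2 = (3)(4)(13440) / (2(2 - 8)) = 161280/(-12) = -13440
  a_0 = (1)(2)(-13440) / (2(0 - 8)) = -26880/(-16) = 1680
Hence H_8(x) = 256 x^8 - 3584 x^6 + 13440 x^4 - 13440 x^2 + 1680.

H_8(x); series = 256 x^8 - 3584 x^6 + 13440 x^4 - 13440 x^2 + 1680


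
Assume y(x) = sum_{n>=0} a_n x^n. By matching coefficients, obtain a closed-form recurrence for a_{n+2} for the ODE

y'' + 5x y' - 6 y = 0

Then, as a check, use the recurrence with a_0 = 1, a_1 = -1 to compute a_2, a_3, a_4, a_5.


Substitute y = sum_n a_n x^n.
y''(x) has coefficient (n+2)(n+1) a_{n+2} at x^n;
5 x y'(x) has coefficient 5 n a_n at x^n (shift);
-6 y(x) has coefficient -6 a_n at x^n.
Matching x^n: (n+2)(n+1) a_{n+2} + (5n - 6) a_n = 0.
Thus a_{n+2} = (-5n + 6) / ((n+1)(n+2)) * a_n.

Check with a_0 = 1, a_1 = -1 (apply the recurrence for n = 0, 1, 2, 3): a_0 = 1, a_1 = -1, a_2 = 3, a_3 = -1/6, a_4 = -1, a_5 = 3/40.

a_(n+2) = (-5n + 6) / ((n+1)(n+2)) * a_n; check: a_0 = 1, a_1 = -1, a_2 = 3, a_3 = -1/6, a_4 = -1, a_5 = 3/40


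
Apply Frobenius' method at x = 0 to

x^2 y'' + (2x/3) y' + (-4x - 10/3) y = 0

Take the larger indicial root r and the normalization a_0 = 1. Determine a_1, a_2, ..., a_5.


Write in Frobenius form y'' + (p(x)/x) y' + (q(x)/x^2) y = 0:
  p(x) = 2/3,  q(x) = -4x - 10/3.
Indicial equation: r(r-1) + (2/3) r + (-10/3) = 0 -> roots r_1 = 2, r_2 = -5/3.
Take r = r_1 = 2. Let y(x) = x^r sum_{n>=0} a_n x^n with a_0 = 1.
Substitute y = x^r sum a_n x^n and match x^{r+n}. The recurrence is
  D(n) a_n - 4 a_{n-1} = 0,  where D(n) = (r+n)(r+n-1) + (2/3)(r+n) + (-10/3).
  a_n = 4 / D(n) * a_{n-1}.
Since the indicial polynomial factors as (r - r_1)(r - r_2), D(n) = (r_1 + n - r_1)(r_1 + n - r_2) = n(n + 11/3).
Evaluating step by step (a_0 = 1):
  n = 1: D(1) = 1(1 + 11/3) = 14/3; numerator = 4(1) = 4; a_1 = (4)/(14/3) = 6/7
  n = 2: D(2) = 2(2 + 11/3) = 34/3; numerator = 4(6/7) = 24/7; a_2 = (24/7)/(34/3) = 36/119
  n = 3: D(3) = 3(3 + 11/3) = 20; numerator = 4(36/119) = 144/119; a_3 = (144/119)/(20) = 36/595
  n = 4: D(4) = 4(4 + 11/3) = 92/3; numerator = 4(36/595) = 144/595; a_4 = (144/595)/(92/3) = 108/13685
  n = 5: D(5) = 5(5 + 11/3) = 130/3; numerator = 4(108/13685) = 432/13685; a_5 = (432/13685)/(130/3) = 648/889525

r = 2; a_0 = 1; a_1 = 6/7; a_2 = 36/119; a_3 = 36/595; a_4 = 108/13685; a_5 = 648/889525
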